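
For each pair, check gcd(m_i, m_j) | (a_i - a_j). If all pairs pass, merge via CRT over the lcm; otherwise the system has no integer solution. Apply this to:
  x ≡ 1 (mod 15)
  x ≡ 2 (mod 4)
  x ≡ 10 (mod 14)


Moduli 15, 4, 14 are not pairwise coprime, so CRT works modulo lcm(m_i) when all pairwise compatibility conditions hold.
Pairwise compatibility: gcd(m_i, m_j) must divide a_i - a_j for every pair.
Merge one congruence at a time:
  Start: x ≡ 1 (mod 15).
  Combine with x ≡ 2 (mod 4): gcd(15, 4) = 1; 2 - 1 = 1, which IS divisible by 1, so compatible.
    Write x = 1 + 15·t and substitute into x ≡ 2 (mod 4): 15·t ≡ 2 − 1 = 1 (mod 4).
    Reduce coefficients mod 4: 3·t ≡ 1 (mod 4).
    The inverse of 3 mod 4 is 3 (since 3·3 = 9 = 2·4 + 1), so t ≡ 3·1 = 3 ≡ 3 (mod 4).
    Then x = 1 + 15·3 = 46, valid modulo lcm(15, 4) = 60: x ≡ 46 (mod 60).
  Combine with x ≡ 10 (mod 14): gcd(60, 14) = 2; 10 - 46 = -36, which IS divisible by 2, so compatible.
    Write x = 46 + 60·t and substitute into x ≡ 10 (mod 14): 60·t ≡ 10 − 46 = -36 (mod 14).
    Divide the congruence (and modulus) by g = 2: 30·t ≡ -18 (mod 7).
    Reduce coefficients mod 7: 2·t ≡ 3 (mod 7).
    The inverse of 2 mod 7 is 4 (since 2·4 = 8 = 1·7 + 1), so t ≡ 4·3 = 12 ≡ 5 (mod 7).
    Then x = 46 + 60·5 = 346, valid modulo lcm(60, 14) = 420: x ≡ 346 (mod 420).
Verify: 346 mod 15 = 1, 346 mod 4 = 2, 346 mod 14 = 10.

x ≡ 346 (mod 420).


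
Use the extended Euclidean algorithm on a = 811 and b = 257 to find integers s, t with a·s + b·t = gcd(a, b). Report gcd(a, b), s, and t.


Euclidean algorithm on (811, 257) — divide until remainder is 0:
  811 = 3 · 257 + 40
  257 = 6 · 40 + 17
  40 = 2 · 17 + 6
  17 = 2 · 6 + 5
  6 = 1 · 5 + 1
  5 = 5 · 1 + 0
gcd(811, 257) = 1.
Track Bezout coefficients alongside the remainders: start with r₀ = 811 = a·1 + b·0 (s = 1, t = 0) and r₁ = 257 = a·0 + b·1 (s = 0, t = 1); each new remainder r_{k+1} = r_{k-1} − q_k·r_k inherits s_{k+1} = s_{k-1} − q_k·s_k, t_{k+1} = t_{k-1} − q_k·t_k, so r_k = a·s_k + b·t_k at every step:
  q = 3: r = 40, s = 1 − 3·0 = 1, t = 0 − 3·1 = -3  (check: 811·1 + 257·(-3) = 40)
  q = 6: r = 17, s = 0 − 6·1 = -6, t = 1 − 6·(-3) = 19  (check: 811·(-6) + 257·19 = 17)
  q = 2: r = 6, s = 1 − 2·(-6) = 13, t = -3 − 2·19 = -41  (check: 811·13 + 257·(-41) = 6)
  q = 2: r = 5, s = -6 − 2·13 = -32, t = 19 − 2·(-41) = 101  (check: 811·(-32) + 257·101 = 5)
  q = 1: r = 1, s = 13 − 1·(-32) = 45, t = -41 − 1·101 = -142  (check: 811·45 + 257·(-142) = 1)
The row with r = 1 (the gcd) gives the Bezout coefficients s = 45, t = -142.
Result: 811 · (45) + 257 · (-142) = 1.

gcd(811, 257) = 1; s = 45, t = -142 (check: 811·45 + 257·(-142) = 1).


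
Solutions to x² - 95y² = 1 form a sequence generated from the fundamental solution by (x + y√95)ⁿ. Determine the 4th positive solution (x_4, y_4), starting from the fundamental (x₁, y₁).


Step 1: Find the fundamental solution (x₁, y₁) of x² - 95y² = 1.
  Expand √95 as a continued fraction. a₀ = ⌊√95⌋ = 9; iterate m_{k+1} = d_k·a_k − m_k, d_{k+1} = (95 − m_{k+1}²)/d_k, a_{k+1} = ⌊(a₀ + m_{k+1})/d_{k+1}⌋ (starting m₀ = 0, d₀ = 1), with convergents p_k = a_k·p_{k-1} + p_{k-2}, q_k = a_k·q_{k-1} + q_{k-2} (p₋₁ = 1, q₋₁ = 0):
  k = 0: a₀ = 9; p₀/q₀ = 9/1; p₀² − 95·q₀² = 81 − 95 = -14.
  k = 1: m = 9, d = 14, a = ⌊(9 + 9)/14⌋ = 1; p/q = (1·9 + 1)/(1·1 + 0) = 10/1; p² − 95·q² = 100 − 95 = 5.
  k = 2: m = 5, d = 5, a = ⌊(9 + 5)/5⌋ = 2; p/q = (2·10 + 9)/(2·1 + 1) = 29/3; p² − 95·q² = 841 − 855 = -14.
  k = 3: m = 5, d = 14, a = ⌊(9 + 5)/14⌋ = 1; p/q = (1·29 + 10)/(1·3 + 1) = 39/4; p² − 95·q² = 1521 − 1520 = 1.
  The first convergent with p² − 95·q² = 1 gives the fundamental solution (x₁, y₁) = (39, 4).
Step 2: Apply the recurrence (x_{n+1}, y_{n+1}) = (x₁x_n + 95y₁y_n, x₁y_n + y₁x_n) repeatedly.
  From (x_1, y_1) = (39, 4): x_2 = 39·39 + 95·4·4 = 3041; y_2 = 39·4 + 4·39 = 312.
  From (x_2, y_2) = (3041, 312): x_3 = 39·3041 + 95·4·312 = 237159; y_3 = 39·312 + 4·3041 = 24332.
  From (x_3, y_3) = (237159, 24332): x_4 = 39·237159 + 95·4·24332 = 18495361; y_4 = 39·24332 + 4·237159 = 1897584.
Step 3: Verify x_4² - 95·y_4² = 342078378520321 - 342078378520320 = 1 (should be 1). ✓

(x_1, y_1) = (39, 4); (x_4, y_4) = (18495361, 1897584).


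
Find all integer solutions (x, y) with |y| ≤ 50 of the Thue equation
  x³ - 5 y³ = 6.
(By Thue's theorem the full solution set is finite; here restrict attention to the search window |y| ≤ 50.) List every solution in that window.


The equation is x³ - 5y³ = 6. For fixed y, x³ = 5·y³ + 6, so a solution requires the RHS to be a perfect cube.
Strategy: iterate y from -50 to 50, compute RHS = 5·y³ + 6, and check whether it is a (positive or negative) perfect cube.
Check small values of y:
  y = 0: RHS = 6 is not a perfect cube.
  y = 1: RHS = 11 is not a perfect cube.
  y = -1: RHS = 1 = (1)³ ⇒ x = 1 works.
  y = 2: RHS = 46 is not a perfect cube.
  y = -2: RHS = -34 is not a perfect cube.
  y = 3: RHS = 141 is not a perfect cube.
  y = -3: RHS = -129 is not a perfect cube.
Continuing the search up to |y| = 50 finds no further solutions beyond those listed.
Collected solutions: (1, -1).

Solutions (with |y| ≤ 50): (1, -1).


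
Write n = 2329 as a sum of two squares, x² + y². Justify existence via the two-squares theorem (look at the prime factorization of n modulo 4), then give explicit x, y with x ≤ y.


Step 1: Factor n = 2329 = 17 · 137.
Step 2: Check the mod-4 condition on each prime factor: 17 ≡ 1 (mod 4), exponent 1; 137 ≡ 1 (mod 4), exponent 1.
All primes ≡ 3 (mod 4) appear to even exponent (or don't appear), so by the two-squares theorem n IS expressible as a sum of two squares.
Step 3: Build a representation. Here n = 17 · 137 is a product of primes ≡ 1 (mod 4). Each prime p ≡ 1 (mod 4) is itself a sum of two squares; find a² by testing p − a² for a perfect square:
  17: 17 − 1² = 16 = 4² ⇒ 17 = 1² + 4².
  137: 137 − 1² = 136, 137 − 2² = 133, 137 − 3² = 128, 137 − 4² = 121 = 11² ⇒ 137 = 4² + 11².
  Combine using the Brahmagupta–Fibonacci identity (a² + b²)(c² + d²) = (ac − bd)² + (ad + bc)² = (ac + bd)² + (ad − bc)²:
  17 · 137 = 2329: from (1² + 4²)(4² + 11²), take (1·4 − 4·11, 1·11 + 4·4) = (4 − 44, 11 + 16) = (-40, 27); dropping signs (only squares matter) gives (40, 27); check 40² + 27² = 1600 + 729 = 2329 ✓.
Step 4: Order so x ≤ y and verify: 27² + 40² = 729 + 1600 = 2329 = n. ✓

n = 2329 = 27² + 40² (one valid representation with x ≤ y).


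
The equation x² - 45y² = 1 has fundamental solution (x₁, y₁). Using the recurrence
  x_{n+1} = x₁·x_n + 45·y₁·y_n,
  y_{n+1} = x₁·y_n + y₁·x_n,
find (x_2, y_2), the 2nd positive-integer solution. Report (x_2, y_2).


Step 1: Find the fundamental solution (x₁, y₁) of x² - 45y² = 1.
  Expand √45 as a continued fraction. a₀ = ⌊√45⌋ = 6; iterate m_{k+1} = d_k·a_k − m_k, d_{k+1} = (45 − m_{k+1}²)/d_k, a_{k+1} = ⌊(a₀ + m_{k+1})/d_{k+1}⌋ (starting m₀ = 0, d₀ = 1), with convergents p_k = a_k·p_{k-1} + p_{k-2}, q_k = a_k·q_{k-1} + q_{k-2} (p₋₁ = 1, q₋₁ = 0):
  k = 0: a₀ = 6; p₀/q₀ = 6/1; p₀² − 45·q₀² = 36 − 45 = -9.
  k = 1: m = 6, d = 9, a = ⌊(6 + 6)/9⌋ = 1; p/q = (1·6 + 1)/(1·1 + 0) = 7/1; p² − 45·q² = 49 − 45 = 4.
  k = 2: m = 3, d = 4, a = ⌊(6 + 3)/4⌋ = 2; p/q = (2·7 + 6)/(2·1 + 1) = 20/3; p² − 45·q² = 400 − 405 = -5.
  k = 3: m = 5, d = 5, a = ⌊(6 + 5)/5⌋ = 2; p/q = (2·20 + 7)/(2·3 + 1) = 47/7; p² − 45·q² = 2209 − 2205 = 4.
  k = 4: m = 5, d = 4, a = ⌊(6 + 5)/4⌋ = 2; p/q = (2·47 + 20)/(2·7 + 3) = 114/17; p² − 45·q² = 12996 − 13005 = -9.
  k = 5: m = 3, d = 9, a = ⌊(6 + 3)/9⌋ = 1; p/q = (1·114 + 47)/(1·17 + 7) = 161/24; p² − 45·q² = 25921 − 25920 = 1.
  The first convergent with p² − 45·q² = 1 gives the fundamental solution (x₁, y₁) = (161, 24).
Step 2: Apply the recurrence (x_{n+1}, y_{n+1}) = (x₁x_n + 45y₁y_n, x₁y_n + y₁x_n) repeatedly.
  From (x_1, y_1) = (161, 24): x_2 = 161·161 + 45·24·24 = 51841; y_2 = 161·24 + 24·161 = 7728.
Step 3: Verify x_2² - 45·y_2² = 2687489281 - 2687489280 = 1 (should be 1). ✓

(x_1, y_1) = (161, 24); (x_2, y_2) = (51841, 7728).


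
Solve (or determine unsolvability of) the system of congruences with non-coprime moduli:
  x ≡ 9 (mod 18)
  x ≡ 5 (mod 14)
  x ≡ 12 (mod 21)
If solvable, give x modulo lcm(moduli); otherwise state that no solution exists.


Moduli 18, 14, 21 are not pairwise coprime, so CRT works modulo lcm(m_i) when all pairwise compatibility conditions hold.
Pairwise compatibility: gcd(m_i, m_j) must divide a_i - a_j for every pair.
Merge one congruence at a time:
  Start: x ≡ 9 (mod 18).
  Combine with x ≡ 5 (mod 14): gcd(18, 14) = 2; 5 - 9 = -4, which IS divisible by 2, so compatible.
    Write x = 9 + 18·t and substitute into x ≡ 5 (mod 14): 18·t ≡ 5 − 9 = -4 (mod 14).
    Divide the congruence (and modulus) by g = 2: 9·t ≡ -2 (mod 7).
    Reduce coefficients mod 7: 2·t ≡ 5 (mod 7).
    The inverse of 2 mod 7 is 4 (since 2·4 = 8 = 1·7 + 1), so t ≡ 4·5 = 20 ≡ 6 (mod 7).
    Then x = 9 + 18·6 = 117, valid modulo lcm(18, 14) = 126: x ≡ 117 (mod 126).
  Combine with x ≡ 12 (mod 21): gcd(126, 21) = 21; 12 - 117 = -105, which IS divisible by 21, so compatible.
    Write x = 117 + 126·t and substitute into x ≡ 12 (mod 21): 126·t ≡ 12 − 117 = -105 (mod 21).
    Divide the congruence (and modulus) by g = 21: 6·t ≡ -5 (mod 1).
    Modulo 1 every t works; take t = 0.
    Then x = 117 + 126·0 = 117, valid modulo lcm(126, 21) = 126: x ≡ 117 (mod 126).
Verify: 117 mod 18 = 9, 117 mod 14 = 5, 117 mod 21 = 12.

x ≡ 117 (mod 126).


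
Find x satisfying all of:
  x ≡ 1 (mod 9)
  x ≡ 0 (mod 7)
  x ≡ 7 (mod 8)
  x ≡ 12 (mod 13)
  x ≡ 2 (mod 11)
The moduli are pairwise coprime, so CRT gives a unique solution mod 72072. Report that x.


Product of moduli M = 9 · 7 · 8 · 13 · 11 = 72072.
Merge one congruence at a time:
  Start: x ≡ 1 (mod 9).
  Combine with x ≡ 0 (mod 7); new modulus lcm = 63.
    Write x = 1 + 9·t and substitute into x ≡ 0 (mod 7): 9·t ≡ 0 − 1 = -1 (mod 7).
    Reduce coefficients mod 7: 2·t ≡ 6 (mod 7).
    The inverse of 2 mod 7 is 4 (since 2·4 = 8 = 1·7 + 1), so t ≡ 4·6 = 24 ≡ 3 (mod 7).
    Then x = 1 + 9·3 = 28, valid modulo lcm(9, 7) = 63: x ≡ 28 (mod 63).
  Combine with x ≡ 7 (mod 8); new modulus lcm = 504.
    Write x = 28 + 63·t and substitute into x ≡ 7 (mod 8): 63·t ≡ 7 − 28 = -21 (mod 8).
    Reduce coefficients mod 8: 7·t ≡ 3 (mod 8).
    The inverse of 7 mod 8 is 7 (since 7·7 = 49 = 6·8 + 1), so t ≡ 7·3 = 21 ≡ 5 (mod 8).
    Then x = 28 + 63·5 = 343, valid modulo lcm(63, 8) = 504: x ≡ 343 (mod 504).
  Combine with x ≡ 12 (mod 13); new modulus lcm = 6552.
    Write x = 343 + 504·t and substitute into x ≡ 12 (mod 13): 504·t ≡ 12 − 343 = -331 (mod 13).
    Reduce coefficients mod 13: 10·t ≡ 7 (mod 13).
    The inverse of 10 mod 13 is 4 (since 10·4 = 40 = 3·13 + 1), so t ≡ 4·7 = 28 ≡ 2 (mod 13).
    Then x = 343 + 504·2 = 1351, valid modulo lcm(504, 13) = 6552: x ≡ 1351 (mod 6552).
  Combine with x ≡ 2 (mod 11); new modulus lcm = 72072.
    Write x = 1351 + 6552·t and substitute into x ≡ 2 (mod 11): 6552·t ≡ 2 − 1351 = -1349 (mod 11).
    Reduce coefficients mod 11: 7·t ≡ 4 (mod 11).
    The inverse of 7 mod 11 is 8 (since 7·8 = 56 = 5·11 + 1), so t ≡ 8·4 = 32 ≡ 10 (mod 11).
    Then x = 1351 + 6552·10 = 66871, valid modulo lcm(6552, 11) = 72072: x ≡ 66871 (mod 72072).
Verify against each original: 66871 mod 9 = 1, 66871 mod 7 = 0, 66871 mod 8 = 7, 66871 mod 13 = 12, 66871 mod 11 = 2.

x ≡ 66871 (mod 72072).


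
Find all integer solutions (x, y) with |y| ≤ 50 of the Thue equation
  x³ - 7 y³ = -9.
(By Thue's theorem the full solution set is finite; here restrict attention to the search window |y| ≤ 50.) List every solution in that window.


The equation is x³ - 7y³ = -9. For fixed y, x³ = 7·y³ − 9, so a solution requires the RHS to be a perfect cube.
Strategy: iterate y from -50 to 50, compute RHS = 7·y³ − 9, and check whether it is a (positive or negative) perfect cube.
Check small values of y:
  y = 0: RHS = -9 is not a perfect cube.
  y = 1: RHS = -2 is not a perfect cube.
  y = -1: RHS = -16 is not a perfect cube.
  y = 2: RHS = 47 is not a perfect cube.
  y = -2: RHS = -65 is not a perfect cube.
  y = 3: RHS = 180 is not a perfect cube.
  y = -3: RHS = -198 is not a perfect cube.
Continuing the search up to |y| = 50 finds no solutions either.
No (x, y) in the scanned range satisfies the equation.

No integer solutions with |y| ≤ 50.


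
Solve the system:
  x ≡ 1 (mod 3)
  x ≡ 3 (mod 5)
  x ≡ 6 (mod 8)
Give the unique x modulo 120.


Moduli 3, 5, 8 are pairwise coprime; by CRT there is a unique solution modulo M = 3 · 5 · 8 = 120.
Solve pairwise, accumulating the modulus:
  Start with x ≡ 1 (mod 3).
  Combine with x ≡ 3 (mod 5): since gcd(3, 5) = 1, we get a unique residue mod 15.
    Write x = 1 + 3·t and substitute into x ≡ 3 (mod 5): 3·t ≡ 3 − 1 = 2 (mod 5).
    The inverse of 3 mod 5 is 2 (since 3·2 = 6 = 1·5 + 1), so t ≡ 2·2 = 4 ≡ 4 (mod 5).
    Then x = 1 + 3·4 = 13, valid modulo lcm(3, 5) = 15: x ≡ 13 (mod 15).
  Combine with x ≡ 6 (mod 8): since gcd(15, 8) = 1, we get a unique residue mod 120.
    Write x = 13 + 15·t and substitute into x ≡ 6 (mod 8): 15·t ≡ 6 − 13 = -7 (mod 8).
    Reduce coefficients mod 8: 7·t ≡ 1 (mod 8).
    The inverse of 7 mod 8 is 7 (since 7·7 = 49 = 6·8 + 1), so t ≡ 7·1 = 7 ≡ 7 (mod 8).
    Then x = 13 + 15·7 = 118, valid modulo lcm(15, 8) = 120: x ≡ 118 (mod 120).
Verify: 118 mod 3 = 1 ✓, 118 mod 5 = 3 ✓, 118 mod 8 = 6 ✓.

x ≡ 118 (mod 120).


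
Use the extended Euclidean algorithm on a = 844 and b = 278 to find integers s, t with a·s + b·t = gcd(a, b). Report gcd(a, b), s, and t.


Euclidean algorithm on (844, 278) — divide until remainder is 0:
  844 = 3 · 278 + 10
  278 = 27 · 10 + 8
  10 = 1 · 8 + 2
  8 = 4 · 2 + 0
gcd(844, 278) = 2.
Track Bezout coefficients alongside the remainders: start with r₀ = 844 = a·1 + b·0 (s = 1, t = 0) and r₁ = 278 = a·0 + b·1 (s = 0, t = 1); each new remainder r_{k+1} = r_{k-1} − q_k·r_k inherits s_{k+1} = s_{k-1} − q_k·s_k, t_{k+1} = t_{k-1} − q_k·t_k, so r_k = a·s_k + b·t_k at every step:
  q = 3: r = 10, s = 1 − 3·0 = 1, t = 0 − 3·1 = -3  (check: 844·1 + 278·(-3) = 10)
  q = 27: r = 8, s = 0 − 27·1 = -27, t = 1 − 27·(-3) = 82  (check: 844·(-27) + 278·82 = 8)
  q = 1: r = 2, s = 1 − 1·(-27) = 28, t = -3 − 1·82 = -85  (check: 844·28 + 278·(-85) = 2)
The row with r = 2 (the gcd) gives the Bezout coefficients s = 28, t = -85.
Result: 844 · (28) + 278 · (-85) = 2.

gcd(844, 278) = 2; s = 28, t = -85 (check: 844·28 + 278·(-85) = 2).


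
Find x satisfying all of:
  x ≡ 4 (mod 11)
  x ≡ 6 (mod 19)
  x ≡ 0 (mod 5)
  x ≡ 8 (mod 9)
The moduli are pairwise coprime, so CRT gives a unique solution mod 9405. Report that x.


Product of moduli M = 11 · 19 · 5 · 9 = 9405.
Merge one congruence at a time:
  Start: x ≡ 4 (mod 11).
  Combine with x ≡ 6 (mod 19); new modulus lcm = 209.
    Write x = 4 + 11·t and substitute into x ≡ 6 (mod 19): 11·t ≡ 6 − 4 = 2 (mod 19).
    The inverse of 11 mod 19 is 7 (since 11·7 = 77 = 4·19 + 1), so t ≡ 7·2 = 14 ≡ 14 (mod 19).
    Then x = 4 + 11·14 = 158, valid modulo lcm(11, 19) = 209: x ≡ 158 (mod 209).
  Combine with x ≡ 0 (mod 5); new modulus lcm = 1045.
    Write x = 158 + 209·t and substitute into x ≡ 0 (mod 5): 209·t ≡ 0 − 158 = -158 (mod 5).
    Reduce coefficients mod 5: 4·t ≡ 2 (mod 5).
    The inverse of 4 mod 5 is 4 (since 4·4 = 16 = 3·5 + 1), so t ≡ 4·2 = 8 ≡ 3 (mod 5).
    Then x = 158 + 209·3 = 785, valid modulo lcm(209, 5) = 1045: x ≡ 785 (mod 1045).
  Combine with x ≡ 8 (mod 9); new modulus lcm = 9405.
    Write x = 785 + 1045·t and substitute into x ≡ 8 (mod 9): 1045·t ≡ 8 − 785 = -777 (mod 9).
    Reduce coefficients mod 9: 1·t ≡ 6 (mod 9).
    So t ≡ 6 (mod 9).
    Then x = 785 + 1045·6 = 7055, valid modulo lcm(1045, 9) = 9405: x ≡ 7055 (mod 9405).
Verify against each original: 7055 mod 11 = 4, 7055 mod 19 = 6, 7055 mod 5 = 0, 7055 mod 9 = 8.

x ≡ 7055 (mod 9405).


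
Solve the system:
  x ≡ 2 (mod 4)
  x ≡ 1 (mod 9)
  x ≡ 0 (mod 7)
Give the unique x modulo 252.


Moduli 4, 9, 7 are pairwise coprime; by CRT there is a unique solution modulo M = 4 · 9 · 7 = 252.
Solve pairwise, accumulating the modulus:
  Start with x ≡ 2 (mod 4).
  Combine with x ≡ 1 (mod 9): since gcd(4, 9) = 1, we get a unique residue mod 36.
    Write x = 2 + 4·t and substitute into x ≡ 1 (mod 9): 4·t ≡ 1 − 2 = -1 (mod 9).
    Reduce coefficients mod 9: 4·t ≡ 8 (mod 9).
    The inverse of 4 mod 9 is 7 (since 4·7 = 28 = 3·9 + 1), so t ≡ 7·8 = 56 ≡ 2 (mod 9).
    Then x = 2 + 4·2 = 10, valid modulo lcm(4, 9) = 36: x ≡ 10 (mod 36).
  Combine with x ≡ 0 (mod 7): since gcd(36, 7) = 1, we get a unique residue mod 252.
    Write x = 10 + 36·t and substitute into x ≡ 0 (mod 7): 36·t ≡ 0 − 10 = -10 (mod 7).
    Reduce coefficients mod 7: 1·t ≡ 4 (mod 7).
    So t ≡ 4 (mod 7).
    Then x = 10 + 36·4 = 154, valid modulo lcm(36, 7) = 252: x ≡ 154 (mod 252).
Verify: 154 mod 4 = 2 ✓, 154 mod 9 = 1 ✓, 154 mod 7 = 0 ✓.

x ≡ 154 (mod 252).


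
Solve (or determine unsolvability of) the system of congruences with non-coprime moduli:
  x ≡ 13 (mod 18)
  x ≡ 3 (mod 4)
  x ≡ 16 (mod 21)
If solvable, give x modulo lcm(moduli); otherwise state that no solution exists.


Moduli 18, 4, 21 are not pairwise coprime, so CRT works modulo lcm(m_i) when all pairwise compatibility conditions hold.
Pairwise compatibility: gcd(m_i, m_j) must divide a_i - a_j for every pair.
Merge one congruence at a time:
  Start: x ≡ 13 (mod 18).
  Combine with x ≡ 3 (mod 4): gcd(18, 4) = 2; 3 - 13 = -10, which IS divisible by 2, so compatible.
    Write x = 13 + 18·t and substitute into x ≡ 3 (mod 4): 18·t ≡ 3 − 13 = -10 (mod 4).
    Divide the congruence (and modulus) by g = 2: 9·t ≡ -5 (mod 2).
    Reduce coefficients mod 2: 1·t ≡ 1 (mod 2).
    So t ≡ 1 (mod 2).
    Then x = 13 + 18·1 = 31, valid modulo lcm(18, 4) = 36: x ≡ 31 (mod 36).
  Combine with x ≡ 16 (mod 21): gcd(36, 21) = 3; 16 - 31 = -15, which IS divisible by 3, so compatible.
    Write x = 31 + 36·t and substitute into x ≡ 16 (mod 21): 36·t ≡ 16 − 31 = -15 (mod 21).
    Divide the congruence (and modulus) by g = 3: 12·t ≡ -5 (mod 7).
    Reduce coefficients mod 7: 5·t ≡ 2 (mod 7).
    The inverse of 5 mod 7 is 3 (since 5·3 = 15 = 2·7 + 1), so t ≡ 3·2 = 6 ≡ 6 (mod 7).
    Then x = 31 + 36·6 = 247, valid modulo lcm(36, 21) = 252: x ≡ 247 (mod 252).
Verify: 247 mod 18 = 13, 247 mod 4 = 3, 247 mod 21 = 16.

x ≡ 247 (mod 252).


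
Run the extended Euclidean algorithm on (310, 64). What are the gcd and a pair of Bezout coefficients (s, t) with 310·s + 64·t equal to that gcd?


Euclidean algorithm on (310, 64) — divide until remainder is 0:
  310 = 4 · 64 + 54
  64 = 1 · 54 + 10
  54 = 5 · 10 + 4
  10 = 2 · 4 + 2
  4 = 2 · 2 + 0
gcd(310, 64) = 2.
Track Bezout coefficients alongside the remainders: start with r₀ = 310 = a·1 + b·0 (s = 1, t = 0) and r₁ = 64 = a·0 + b·1 (s = 0, t = 1); each new remainder r_{k+1} = r_{k-1} − q_k·r_k inherits s_{k+1} = s_{k-1} − q_k·s_k, t_{k+1} = t_{k-1} − q_k·t_k, so r_k = a·s_k + b·t_k at every step:
  q = 4: r = 54, s = 1 − 4·0 = 1, t = 0 − 4·1 = -4  (check: 310·1 + 64·(-4) = 54)
  q = 1: r = 10, s = 0 − 1·1 = -1, t = 1 − 1·(-4) = 5  (check: 310·(-1) + 64·5 = 10)
  q = 5: r = 4, s = 1 − 5·(-1) = 6, t = -4 − 5·5 = -29  (check: 310·6 + 64·(-29) = 4)
  q = 2: r = 2, s = -1 − 2·6 = -13, t = 5 − 2·(-29) = 63  (check: 310·(-13) + 64·63 = 2)
The row with r = 2 (the gcd) gives the Bezout coefficients s = -13, t = 63.
Result: 310 · (-13) + 64 · (63) = 2.

gcd(310, 64) = 2; s = -13, t = 63 (check: 310·(-13) + 64·63 = 2).


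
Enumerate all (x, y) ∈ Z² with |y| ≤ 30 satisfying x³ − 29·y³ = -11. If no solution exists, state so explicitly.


The equation is x³ - 29y³ = -11. For fixed y, x³ = 29·y³ − 11, so a solution requires the RHS to be a perfect cube.
Strategy: iterate y from -30 to 30, compute RHS = 29·y³ − 11, and check whether it is a (positive or negative) perfect cube.
Check small values of y:
  y = 0: RHS = -11 is not a perfect cube.
  y = 1: RHS = 18 is not a perfect cube.
  y = -1: RHS = -40 is not a perfect cube.
  y = 2: RHS = 221 is not a perfect cube.
  y = -2: RHS = -243 is not a perfect cube.
  y = 3: RHS = 772 is not a perfect cube.
  y = -3: RHS = -794 is not a perfect cube.
Continuing the search up to |y| = 30 finds no solutions either.
No (x, y) in the scanned range satisfies the equation.

No integer solutions with |y| ≤ 30.


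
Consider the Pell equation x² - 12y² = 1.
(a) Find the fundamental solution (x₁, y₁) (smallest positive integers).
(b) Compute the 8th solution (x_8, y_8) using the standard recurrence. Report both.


Step 1: Find the fundamental solution (x₁, y₁) of x² - 12y² = 1.
  Expand √12 as a continued fraction. a₀ = ⌊√12⌋ = 3; iterate m_{k+1} = d_k·a_k − m_k, d_{k+1} = (12 − m_{k+1}²)/d_k, a_{k+1} = ⌊(a₀ + m_{k+1})/d_{k+1}⌋ (starting m₀ = 0, d₀ = 1), with convergents p_k = a_k·p_{k-1} + p_{k-2}, q_k = a_k·q_{k-1} + q_{k-2} (p₋₁ = 1, q₋₁ = 0):
  k = 0: a₀ = 3; p₀/q₀ = 3/1; p₀² − 12·q₀² = 9 − 12 = -3.
  k = 1: m = 3, d = 3, a = ⌊(3 + 3)/3⌋ = 2; p/q = (2·3 + 1)/(2·1 + 0) = 7/2; p² − 12·q² = 49 − 48 = 1.
  The first convergent with p² − 12·q² = 1 gives the fundamental solution (x₁, y₁) = (7, 2).
Step 2: Apply the recurrence (x_{n+1}, y_{n+1}) = (x₁x_n + 12y₁y_n, x₁y_n + y₁x_n) repeatedly.
  From (x_1, y_1) = (7, 2): x_2 = 7·7 + 12·2·2 = 97; y_2 = 7·2 + 2·7 = 28.
  From (x_2, y_2) = (97, 28): x_3 = 7·97 + 12·2·28 = 1351; y_3 = 7·28 + 2·97 = 390.
  From (x_3, y_3) = (1351, 390): x_4 = 7·1351 + 12·2·390 = 18817; y_4 = 7·390 + 2·1351 = 5432.
  From (x_4, y_4) = (18817, 5432): x_5 = 7·18817 + 12·2·5432 = 262087; y_5 = 7·5432 + 2·18817 = 75658.
  From (x_5, y_5) = (262087, 75658): x_6 = 7·262087 + 12·2·75658 = 3650401; y_6 = 7·75658 + 2·262087 = 1053780.
  From (x_6, y_6) = (3650401, 1053780): x_7 = 7·3650401 + 12·2·1053780 = 50843527; y_7 = 7·1053780 + 2·3650401 = 14677262.
  From (x_7, y_7) = (50843527, 14677262): x_8 = 7·50843527 + 12·2·14677262 = 708158977; y_8 = 7·14677262 + 2·50843527 = 204427888.
Step 3: Verify x_8² - 12·y_8² = 501489136705686529 - 501489136705686528 = 1 (should be 1). ✓

(x_1, y_1) = (7, 2); (x_8, y_8) = (708158977, 204427888).


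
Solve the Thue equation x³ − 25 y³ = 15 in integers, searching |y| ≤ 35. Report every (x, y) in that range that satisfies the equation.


The equation is x³ - 25y³ = 15. For fixed y, x³ = 25·y³ + 15, so a solution requires the RHS to be a perfect cube.
Strategy: iterate y from -35 to 35, compute RHS = 25·y³ + 15, and check whether it is a (positive or negative) perfect cube.
Check small values of y:
  y = 0: RHS = 15 is not a perfect cube.
  y = 1: RHS = 40 is not a perfect cube.
  y = -1: RHS = -10 is not a perfect cube.
  y = 2: RHS = 215 is not a perfect cube.
  y = -2: RHS = -185 is not a perfect cube.
  y = 3: RHS = 690 is not a perfect cube.
  y = -3: RHS = -660 is not a perfect cube.
Continuing the search up to |y| = 35 finds no solutions either.
No (x, y) in the scanned range satisfies the equation.

No integer solutions with |y| ≤ 35.


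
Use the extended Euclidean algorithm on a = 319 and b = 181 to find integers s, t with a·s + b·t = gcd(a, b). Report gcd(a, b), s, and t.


Euclidean algorithm on (319, 181) — divide until remainder is 0:
  319 = 1 · 181 + 138
  181 = 1 · 138 + 43
  138 = 3 · 43 + 9
  43 = 4 · 9 + 7
  9 = 1 · 7 + 2
  7 = 3 · 2 + 1
  2 = 2 · 1 + 0
gcd(319, 181) = 1.
Track Bezout coefficients alongside the remainders: start with r₀ = 319 = a·1 + b·0 (s = 1, t = 0) and r₁ = 181 = a·0 + b·1 (s = 0, t = 1); each new remainder r_{k+1} = r_{k-1} − q_k·r_k inherits s_{k+1} = s_{k-1} − q_k·s_k, t_{k+1} = t_{k-1} − q_k·t_k, so r_k = a·s_k + b·t_k at every step:
  q = 1: r = 138, s = 1 − 1·0 = 1, t = 0 − 1·1 = -1  (check: 319·1 + 181·(-1) = 138)
  q = 1: r = 43, s = 0 − 1·1 = -1, t = 1 − 1·(-1) = 2  (check: 319·(-1) + 181·2 = 43)
  q = 3: r = 9, s = 1 − 3·(-1) = 4, t = -1 − 3·2 = -7  (check: 319·4 + 181·(-7) = 9)
  q = 4: r = 7, s = -1 − 4·4 = -17, t = 2 − 4·(-7) = 30  (check: 319·(-17) + 181·30 = 7)
  q = 1: r = 2, s = 4 − 1·(-17) = 21, t = -7 − 1·30 = -37  (check: 319·21 + 181·(-37) = 2)
  q = 3: r = 1, s = -17 − 3·21 = -80, t = 30 − 3·(-37) = 141  (check: 319·(-80) + 181·141 = 1)
The row with r = 1 (the gcd) gives the Bezout coefficients s = -80, t = 141.
Result: 319 · (-80) + 181 · (141) = 1.

gcd(319, 181) = 1; s = -80, t = 141 (check: 319·(-80) + 181·141 = 1).


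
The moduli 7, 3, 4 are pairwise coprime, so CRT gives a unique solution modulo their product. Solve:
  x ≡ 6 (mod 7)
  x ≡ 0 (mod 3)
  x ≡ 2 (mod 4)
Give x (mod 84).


Moduli 7, 3, 4 are pairwise coprime; by CRT there is a unique solution modulo M = 7 · 3 · 4 = 84.
Solve pairwise, accumulating the modulus:
  Start with x ≡ 6 (mod 7).
  Combine with x ≡ 0 (mod 3): since gcd(7, 3) = 1, we get a unique residue mod 21.
    Write x = 6 + 7·t and substitute into x ≡ 0 (mod 3): 7·t ≡ 0 − 6 = -6 (mod 3).
    Reduce coefficients mod 3: 1·t ≡ 0 (mod 3).
    So t ≡ 0 (mod 3).
    Then x = 6 + 7·0 = 6, valid modulo lcm(7, 3) = 21: x ≡ 6 (mod 21).
  Combine with x ≡ 2 (mod 4): since gcd(21, 4) = 1, we get a unique residue mod 84.
    Write x = 6 + 21·t and substitute into x ≡ 2 (mod 4): 21·t ≡ 2 − 6 = -4 (mod 4).
    Reduce coefficients mod 4: 1·t ≡ 0 (mod 4).
    So t ≡ 0 (mod 4).
    Then x = 6 + 21·0 = 6, valid modulo lcm(21, 4) = 84: x ≡ 6 (mod 84).
Verify: 6 mod 7 = 6 ✓, 6 mod 3 = 0 ✓, 6 mod 4 = 2 ✓.

x ≡ 6 (mod 84).


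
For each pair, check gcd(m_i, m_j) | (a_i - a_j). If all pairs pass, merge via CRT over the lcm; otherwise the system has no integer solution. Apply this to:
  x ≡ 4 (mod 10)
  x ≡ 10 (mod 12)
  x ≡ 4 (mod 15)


Moduli 10, 12, 15 are not pairwise coprime, so CRT works modulo lcm(m_i) when all pairwise compatibility conditions hold.
Pairwise compatibility: gcd(m_i, m_j) must divide a_i - a_j for every pair.
Merge one congruence at a time:
  Start: x ≡ 4 (mod 10).
  Combine with x ≡ 10 (mod 12): gcd(10, 12) = 2; 10 - 4 = 6, which IS divisible by 2, so compatible.
    Write x = 4 + 10·t and substitute into x ≡ 10 (mod 12): 10·t ≡ 10 − 4 = 6 (mod 12).
    Divide the congruence (and modulus) by g = 2: 5·t ≡ 3 (mod 6).
    The inverse of 5 mod 6 is 5 (since 5·5 = 25 = 4·6 + 1), so t ≡ 5·3 = 15 ≡ 3 (mod 6).
    Then x = 4 + 10·3 = 34, valid modulo lcm(10, 12) = 60: x ≡ 34 (mod 60).
  Combine with x ≡ 4 (mod 15): gcd(60, 15) = 15; 4 - 34 = -30, which IS divisible by 15, so compatible.
    Write x = 34 + 60·t and substitute into x ≡ 4 (mod 15): 60·t ≡ 4 − 34 = -30 (mod 15).
    Divide the congruence (and modulus) by g = 15: 4·t ≡ -2 (mod 1).
    Modulo 1 every t works; take t = 0.
    Then x = 34 + 60·0 = 34, valid modulo lcm(60, 15) = 60: x ≡ 34 (mod 60).
Verify: 34 mod 10 = 4, 34 mod 12 = 10, 34 mod 15 = 4.

x ≡ 34 (mod 60).


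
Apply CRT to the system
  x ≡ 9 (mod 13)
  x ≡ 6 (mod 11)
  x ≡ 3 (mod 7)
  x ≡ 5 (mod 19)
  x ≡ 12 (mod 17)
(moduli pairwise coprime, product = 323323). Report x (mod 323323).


Product of moduli M = 13 · 11 · 7 · 19 · 17 = 323323.
Merge one congruence at a time:
  Start: x ≡ 9 (mod 13).
  Combine with x ≡ 6 (mod 11); new modulus lcm = 143.
    Write x = 9 + 13·t and substitute into x ≡ 6 (mod 11): 13·t ≡ 6 − 9 = -3 (mod 11).
    Reduce coefficients mod 11: 2·t ≡ 8 (mod 11).
    The inverse of 2 mod 11 is 6 (since 2·6 = 12 = 1·11 + 1), so t ≡ 6·8 = 48 ≡ 4 (mod 11).
    Then x = 9 + 13·4 = 61, valid modulo lcm(13, 11) = 143: x ≡ 61 (mod 143).
  Combine with x ≡ 3 (mod 7); new modulus lcm = 1001.
    Write x = 61 + 143·t and substitute into x ≡ 3 (mod 7): 143·t ≡ 3 − 61 = -58 (mod 7).
    Reduce coefficients mod 7: 3·t ≡ 5 (mod 7).
    The inverse of 3 mod 7 is 5 (since 3·5 = 15 = 2·7 + 1), so t ≡ 5·5 = 25 ≡ 4 (mod 7).
    Then x = 61 + 143·4 = 633, valid modulo lcm(143, 7) = 1001: x ≡ 633 (mod 1001).
  Combine with x ≡ 5 (mod 19); new modulus lcm = 19019.
    Write x = 633 + 1001·t and substitute into x ≡ 5 (mod 19): 1001·t ≡ 5 − 633 = -628 (mod 19).
    Reduce coefficients mod 19: 13·t ≡ 18 (mod 19).
    The inverse of 13 mod 19 is 3 (since 13·3 = 39 = 2·19 + 1), so t ≡ 3·18 = 54 ≡ 16 (mod 19).
    Then x = 633 + 1001·16 = 16649, valid modulo lcm(1001, 19) = 19019: x ≡ 16649 (mod 19019).
  Combine with x ≡ 12 (mod 17); new modulus lcm = 323323.
    Write x = 16649 + 19019·t and substitute into x ≡ 12 (mod 17): 19019·t ≡ 12 − 16649 = -16637 (mod 17).
    Reduce coefficients mod 17: 13·t ≡ 6 (mod 17).
    The inverse of 13 mod 17 is 4 (since 13·4 = 52 = 3·17 + 1), so t ≡ 4·6 = 24 ≡ 7 (mod 17).
    Then x = 16649 + 19019·7 = 149782, valid modulo lcm(19019, 17) = 323323: x ≡ 149782 (mod 323323).
Verify against each original: 149782 mod 13 = 9, 149782 mod 11 = 6, 149782 mod 7 = 3, 149782 mod 19 = 5, 149782 mod 17 = 12.

x ≡ 149782 (mod 323323).


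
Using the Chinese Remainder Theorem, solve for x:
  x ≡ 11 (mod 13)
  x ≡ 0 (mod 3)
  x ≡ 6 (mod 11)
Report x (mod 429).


Moduli 13, 3, 11 are pairwise coprime; by CRT there is a unique solution modulo M = 13 · 3 · 11 = 429.
Solve pairwise, accumulating the modulus:
  Start with x ≡ 11 (mod 13).
  Combine with x ≡ 0 (mod 3): since gcd(13, 3) = 1, we get a unique residue mod 39.
    Write x = 11 + 13·t and substitute into x ≡ 0 (mod 3): 13·t ≡ 0 − 11 = -11 (mod 3).
    Reduce coefficients mod 3: 1·t ≡ 1 (mod 3).
    So t ≡ 1 (mod 3).
    Then x = 11 + 13·1 = 24, valid modulo lcm(13, 3) = 39: x ≡ 24 (mod 39).
  Combine with x ≡ 6 (mod 11): since gcd(39, 11) = 1, we get a unique residue mod 429.
    Write x = 24 + 39·t and substitute into x ≡ 6 (mod 11): 39·t ≡ 6 − 24 = -18 (mod 11).
    Reduce coefficients mod 11: 6·t ≡ 4 (mod 11).
    The inverse of 6 mod 11 is 2 (since 6·2 = 12 = 1·11 + 1), so t ≡ 2·4 = 8 ≡ 8 (mod 11).
    Then x = 24 + 39·8 = 336, valid modulo lcm(39, 11) = 429: x ≡ 336 (mod 429).
Verify: 336 mod 13 = 11 ✓, 336 mod 3 = 0 ✓, 336 mod 11 = 6 ✓.

x ≡ 336 (mod 429).


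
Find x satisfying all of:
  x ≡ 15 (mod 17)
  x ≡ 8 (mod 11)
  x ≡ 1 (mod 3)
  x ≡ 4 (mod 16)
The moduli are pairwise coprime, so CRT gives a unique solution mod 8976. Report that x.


Product of moduli M = 17 · 11 · 3 · 16 = 8976.
Merge one congruence at a time:
  Start: x ≡ 15 (mod 17).
  Combine with x ≡ 8 (mod 11); new modulus lcm = 187.
    Write x = 15 + 17·t and substitute into x ≡ 8 (mod 11): 17·t ≡ 8 − 15 = -7 (mod 11).
    Reduce coefficients mod 11: 6·t ≡ 4 (mod 11).
    The inverse of 6 mod 11 is 2 (since 6·2 = 12 = 1·11 + 1), so t ≡ 2·4 = 8 ≡ 8 (mod 11).
    Then x = 15 + 17·8 = 151, valid modulo lcm(17, 11) = 187: x ≡ 151 (mod 187).
  Combine with x ≡ 1 (mod 3); new modulus lcm = 561.
    Write x = 151 + 187·t and substitute into x ≡ 1 (mod 3): 187·t ≡ 1 − 151 = -150 (mod 3).
    Reduce coefficients mod 3: 1·t ≡ 0 (mod 3).
    So t ≡ 0 (mod 3).
    Then x = 151 + 187·0 = 151, valid modulo lcm(187, 3) = 561: x ≡ 151 (mod 561).
  Combine with x ≡ 4 (mod 16); new modulus lcm = 8976.
    Write x = 151 + 561·t and substitute into x ≡ 4 (mod 16): 561·t ≡ 4 − 151 = -147 (mod 16).
    Reduce coefficients mod 16: 1·t ≡ 13 (mod 16).
    So t ≡ 13 (mod 16).
    Then x = 151 + 561·13 = 7444, valid modulo lcm(561, 16) = 8976: x ≡ 7444 (mod 8976).
Verify against each original: 7444 mod 17 = 15, 7444 mod 11 = 8, 7444 mod 3 = 1, 7444 mod 16 = 4.

x ≡ 7444 (mod 8976).


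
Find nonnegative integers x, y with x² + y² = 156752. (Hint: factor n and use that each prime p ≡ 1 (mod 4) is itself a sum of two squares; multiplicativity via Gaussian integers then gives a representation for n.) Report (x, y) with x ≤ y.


Step 1: Factor n = 156752 = 2^4 · 97 · 101.
Step 2: Check the mod-4 condition on each prime factor: 2 = 2 (special); 97 ≡ 1 (mod 4), exponent 1; 101 ≡ 1 (mod 4), exponent 1.
All primes ≡ 3 (mod 4) appear to even exponent (or don't appear), so by the two-squares theorem n IS expressible as a sum of two squares.
Step 3: Build a representation. Group n = k² · m with k = 4 and m = 97 · 101 = 9797 (a product of primes ≡ 1 (mod 4)); a representation of m scales to one of n via (k·x)² + (k·y)² = k²(x² + y²). Each prime p ≡ 1 (mod 4) is itself a sum of two squares; find a² by testing p − a² for a perfect square:
  97: 97 − 1² = 96, 97 − 2² = 93, 97 − 3² = 88, 97 − 4² = 81 = 9² ⇒ 97 = 4² + 9².
  101: 101 − 1² = 100 = 10² ⇒ 101 = 1² + 10².
  Combine using the Brahmagupta–Fibonacci identity (a² + b²)(c² + d²) = (ac − bd)² + (ad + bc)² = (ac + bd)² + (ad − bc)²:
  97 · 101 = 9797: from (4² + 9²)(1² + 10²), take (4·1 − 9·10, 4·10 + 9·1) = (4 − 90, 40 + 9) = (-86, 49); dropping signs (only squares matter) gives (86, 49); check 86² + 49² = 7396 + 2401 = 9797 ✓.
  Scale by k = 4: (4·86, 4·49) = (344, 196).
Step 4: Order so x ≤ y and verify: 196² + 344² = 38416 + 118336 = 156752 = n. ✓

n = 156752 = 196² + 344² (one valid representation with x ≤ y).


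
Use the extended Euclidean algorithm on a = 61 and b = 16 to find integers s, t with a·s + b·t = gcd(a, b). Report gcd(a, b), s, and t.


Euclidean algorithm on (61, 16) — divide until remainder is 0:
  61 = 3 · 16 + 13
  16 = 1 · 13 + 3
  13 = 4 · 3 + 1
  3 = 3 · 1 + 0
gcd(61, 16) = 1.
Track Bezout coefficients alongside the remainders: start with r₀ = 61 = a·1 + b·0 (s = 1, t = 0) and r₁ = 16 = a·0 + b·1 (s = 0, t = 1); each new remainder r_{k+1} = r_{k-1} − q_k·r_k inherits s_{k+1} = s_{k-1} − q_k·s_k, t_{k+1} = t_{k-1} − q_k·t_k, so r_k = a·s_k + b·t_k at every step:
  q = 3: r = 13, s = 1 − 3·0 = 1, t = 0 − 3·1 = -3  (check: 61·1 + 16·(-3) = 13)
  q = 1: r = 3, s = 0 − 1·1 = -1, t = 1 − 1·(-3) = 4  (check: 61·(-1) + 16·4 = 3)
  q = 4: r = 1, s = 1 − 4·(-1) = 5, t = -3 − 4·4 = -19  (check: 61·5 + 16·(-19) = 1)
The row with r = 1 (the gcd) gives the Bezout coefficients s = 5, t = -19.
Result: 61 · (5) + 16 · (-19) = 1.

gcd(61, 16) = 1; s = 5, t = -19 (check: 61·5 + 16·(-19) = 1).


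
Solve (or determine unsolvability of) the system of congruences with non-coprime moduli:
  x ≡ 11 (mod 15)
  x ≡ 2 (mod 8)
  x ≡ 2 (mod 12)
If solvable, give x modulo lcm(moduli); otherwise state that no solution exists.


Moduli 15, 8, 12 are not pairwise coprime, so CRT works modulo lcm(m_i) when all pairwise compatibility conditions hold.
Pairwise compatibility: gcd(m_i, m_j) must divide a_i - a_j for every pair.
Merge one congruence at a time:
  Start: x ≡ 11 (mod 15).
  Combine with x ≡ 2 (mod 8): gcd(15, 8) = 1; 2 - 11 = -9, which IS divisible by 1, so compatible.
    Write x = 11 + 15·t and substitute into x ≡ 2 (mod 8): 15·t ≡ 2 − 11 = -9 (mod 8).
    Reduce coefficients mod 8: 7·t ≡ 7 (mod 8).
    The inverse of 7 mod 8 is 7 (since 7·7 = 49 = 6·8 + 1), so t ≡ 7·7 = 49 ≡ 1 (mod 8).
    Then x = 11 + 15·1 = 26, valid modulo lcm(15, 8) = 120: x ≡ 26 (mod 120).
  Combine with x ≡ 2 (mod 12): gcd(120, 12) = 12; 2 - 26 = -24, which IS divisible by 12, so compatible.
    Write x = 26 + 120·t and substitute into x ≡ 2 (mod 12): 120·t ≡ 2 − 26 = -24 (mod 12).
    Divide the congruence (and modulus) by g = 12: 10·t ≡ -2 (mod 1).
    Modulo 1 every t works; take t = 0.
    Then x = 26 + 120·0 = 26, valid modulo lcm(120, 12) = 120: x ≡ 26 (mod 120).
Verify: 26 mod 15 = 11, 26 mod 8 = 2, 26 mod 12 = 2.

x ≡ 26 (mod 120).


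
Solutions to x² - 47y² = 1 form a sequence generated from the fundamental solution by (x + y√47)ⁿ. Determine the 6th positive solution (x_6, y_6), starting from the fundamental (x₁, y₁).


Step 1: Find the fundamental solution (x₁, y₁) of x² - 47y² = 1.
  Expand √47 as a continued fraction. a₀ = ⌊√47⌋ = 6; iterate m_{k+1} = d_k·a_k − m_k, d_{k+1} = (47 − m_{k+1}²)/d_k, a_{k+1} = ⌊(a₀ + m_{k+1})/d_{k+1}⌋ (starting m₀ = 0, d₀ = 1), with convergents p_k = a_k·p_{k-1} + p_{k-2}, q_k = a_k·q_{k-1} + q_{k-2} (p₋₁ = 1, q₋₁ = 0):
  k = 0: a₀ = 6; p₀/q₀ = 6/1; p₀² − 47·q₀² = 36 − 47 = -11.
  k = 1: m = 6, d = 11, a = ⌊(6 + 6)/11⌋ = 1; p/q = (1·6 + 1)/(1·1 + 0) = 7/1; p² − 47·q² = 49 − 47 = 2.
  k = 2: m = 5, d = 2, a = ⌊(6 + 5)/2⌋ = 5; p/q = (5·7 + 6)/(5·1 + 1) = 41/6; p² − 47·q² = 1681 − 1692 = -11.
  k = 3: m = 5, d = 11, a = ⌊(6 + 5)/11⌋ = 1; p/q = (1·41 + 7)/(1·6 + 1) = 48/7; p² − 47·q² = 2304 − 2303 = 1.
  The first convergent with p² − 47·q² = 1 gives the fundamental solution (x₁, y₁) = (48, 7).
Step 2: Apply the recurrence (x_{n+1}, y_{n+1}) = (x₁x_n + 47y₁y_n, x₁y_n + y₁x_n) repeatedly.
  From (x_1, y_1) = (48, 7): x_2 = 48·48 + 47·7·7 = 4607; y_2 = 48·7 + 7·48 = 672.
  From (x_2, y_2) = (4607, 672): x_3 = 48·4607 + 47·7·672 = 442224; y_3 = 48·672 + 7·4607 = 64505.
  From (x_3, y_3) = (442224, 64505): x_4 = 48·442224 + 47·7·64505 = 42448897; y_4 = 48·64505 + 7·442224 = 6191808.
  From (x_4, y_4) = (42448897, 6191808): x_5 = 48·42448897 + 47·7·6191808 = 4074651888; y_5 = 48·6191808 + 7·42448897 = 594349063.
  From (x_5, y_5) = (4074651888, 594349063): x_6 = 48·4074651888 + 47·7·594349063 = 391124132351; y_6 = 48·594349063 + 7·4074651888 = 57051318240.
Step 3: Verify x_6² - 47·y_6² = 152978086907322564787201 - 152978086907322564787200 = 1 (should be 1). ✓

(x_1, y_1) = (48, 7); (x_6, y_6) = (391124132351, 57051318240).


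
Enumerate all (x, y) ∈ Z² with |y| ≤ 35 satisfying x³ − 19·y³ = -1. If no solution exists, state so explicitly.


The equation is x³ - 19y³ = -1. For fixed y, x³ = 19·y³ − 1, so a solution requires the RHS to be a perfect cube.
Strategy: iterate y from -35 to 35, compute RHS = 19·y³ − 1, and check whether it is a (positive or negative) perfect cube.
Check small values of y:
  y = 0: RHS = -1 = (-1)³ ⇒ x = -1 works.
  y = 1: RHS = 18 is not a perfect cube.
  y = -1: RHS = -20 is not a perfect cube.
  y = 2: RHS = 151 is not a perfect cube.
  y = -2: RHS = -153 is not a perfect cube.
  y = 3: RHS = 512 = (8)³ ⇒ x = 8 works.
  y = -3: RHS = -514 is not a perfect cube.
Continuing the search up to |y| = 35 finds no further solutions beyond those listed.
Collected solutions: (-1, 0), (8, 3).

Solutions (with |y| ≤ 35): (-1, 0), (8, 3).


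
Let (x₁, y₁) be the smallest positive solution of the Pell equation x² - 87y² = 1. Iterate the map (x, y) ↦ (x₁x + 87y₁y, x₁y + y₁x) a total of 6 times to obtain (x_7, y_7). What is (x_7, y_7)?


Step 1: Find the fundamental solution (x₁, y₁) of x² - 87y² = 1.
  Expand √87 as a continued fraction. a₀ = ⌊√87⌋ = 9; iterate m_{k+1} = d_k·a_k − m_k, d_{k+1} = (87 − m_{k+1}²)/d_k, a_{k+1} = ⌊(a₀ + m_{k+1})/d_{k+1}⌋ (starting m₀ = 0, d₀ = 1), with convergents p_k = a_k·p_{k-1} + p_{k-2}, q_k = a_k·q_{k-1} + q_{k-2} (p₋₁ = 1, q₋₁ = 0):
  k = 0: a₀ = 9; p₀/q₀ = 9/1; p₀² − 87·q₀² = 81 − 87 = -6.
  k = 1: m = 9, d = 6, a = ⌊(9 + 9)/6⌋ = 3; p/q = (3·9 + 1)/(3·1 + 0) = 28/3; p² − 87·q² = 784 − 783 = 1.
  The first convergent with p² − 87·q² = 1 gives the fundamental solution (x₁, y₁) = (28, 3).
Step 2: Apply the recurrence (x_{n+1}, y_{n+1}) = (x₁x_n + 87y₁y_n, x₁y_n + y₁x_n) repeatedly.
  From (x_1, y_1) = (28, 3): x_2 = 28·28 + 87·3·3 = 1567; y_2 = 28·3 + 3·28 = 168.
  From (x_2, y_2) = (1567, 168): x_3 = 28·1567 + 87·3·168 = 87724; y_3 = 28·168 + 3·1567 = 9405.
  From (x_3, y_3) = (87724, 9405): x_4 = 28·87724 + 87·3·9405 = 4910977; y_4 = 28·9405 + 3·87724 = 526512.
  From (x_4, y_4) = (4910977, 526512): x_5 = 28·4910977 + 87·3·526512 = 274926988; y_5 = 28·526512 + 3·4910977 = 29475267.
  From (x_5, y_5) = (274926988, 29475267): x_6 = 28·274926988 + 87·3·29475267 = 15391000351; y_6 = 28·29475267 + 3·274926988 = 1650088440.
  From (x_6, y_6) = (15391000351, 1650088440): x_7 = 28·15391000351 + 87·3·1650088440 = 861621092668; y_7 = 28·1650088440 + 3·15391000351 = 92375477373.
Step 3: Verify x_7² - 87·y_7² = 742390907330398243358224 - 742390907330398243358223 = 1 (should be 1). ✓

(x_1, y_1) = (28, 3); (x_7, y_7) = (861621092668, 92375477373).
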